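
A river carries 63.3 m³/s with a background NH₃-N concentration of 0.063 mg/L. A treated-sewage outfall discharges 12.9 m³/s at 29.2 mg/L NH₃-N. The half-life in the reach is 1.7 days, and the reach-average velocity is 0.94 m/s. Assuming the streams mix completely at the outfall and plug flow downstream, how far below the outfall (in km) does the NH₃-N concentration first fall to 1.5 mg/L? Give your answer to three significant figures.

240 km

Mixed concentration C = ΣQC/ΣQ = (63.30·0.06300 + 12.90·29.20) / 76.20 = 380.7/76.20 = 4.996 mg/L.
Half-life 1.7 d → k = ln 2 / 1.7 = 0.4077 d⁻¹.
Set 4.996·exp(−k·t) = 1.5 → t = ln(4.996/1.5)/k = 254900 s = 70.82 h.
Distance = v·t = 0.94·254900 = 239600 m = 239.6 km.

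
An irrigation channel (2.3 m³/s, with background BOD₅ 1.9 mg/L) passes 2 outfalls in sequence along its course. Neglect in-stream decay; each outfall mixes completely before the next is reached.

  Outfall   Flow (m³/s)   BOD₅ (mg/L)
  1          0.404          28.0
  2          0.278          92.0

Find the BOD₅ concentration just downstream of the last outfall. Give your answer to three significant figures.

13.8 mg/L

Outfall 1: combined Q = 2.704 m³/s; C = (2.300·1.900 + 0.4040·28.00)/2.704 = 5.800 mg/L.
Outfall 2: combined Q = 2.982 m³/s; C = (2.704·5.800 + 0.2780·92.00)/2.982 = 13.84 mg/L.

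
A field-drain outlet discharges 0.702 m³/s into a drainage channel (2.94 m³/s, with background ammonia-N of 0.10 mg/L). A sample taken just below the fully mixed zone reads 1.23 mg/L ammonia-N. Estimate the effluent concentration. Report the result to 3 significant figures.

5.96 mg/L

Mass balance: 2.940·0.1000 + 0.7020·Cₑ = 3.642·1.230
→ Cₑ = (3.642·1.230 − 2.940·0.1000) / 0.7020 = 5.962 mg/L.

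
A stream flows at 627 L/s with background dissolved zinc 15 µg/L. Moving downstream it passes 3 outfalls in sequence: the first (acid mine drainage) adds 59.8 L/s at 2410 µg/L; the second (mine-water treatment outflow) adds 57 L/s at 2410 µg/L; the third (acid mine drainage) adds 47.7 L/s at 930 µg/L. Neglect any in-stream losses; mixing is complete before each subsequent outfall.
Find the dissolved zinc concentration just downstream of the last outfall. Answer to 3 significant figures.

424 µg/L

Outfall 1: combined Q = 686.8 L/s; C = (627.0·15.00 + 59.80·2410)/686.8 = 223.5 µg/L.
Outfall 2: combined Q = 743.8 L/s; C = (686.8·223.5 + 57.00·2410)/743.8 = 391.1 µg/L.
Outfall 3: combined Q = 791.5 L/s; C = (743.8·391.1 + 47.70·930.0)/791.5 = 423.6 µg/L.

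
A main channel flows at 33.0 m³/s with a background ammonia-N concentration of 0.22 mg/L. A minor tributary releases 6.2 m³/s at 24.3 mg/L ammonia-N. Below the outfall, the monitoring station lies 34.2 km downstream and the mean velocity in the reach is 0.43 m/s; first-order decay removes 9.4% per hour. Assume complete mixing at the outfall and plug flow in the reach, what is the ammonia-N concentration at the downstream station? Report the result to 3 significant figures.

Flow-weighted average: C = (33.00·0.2200 + 6.200·24.30) / 39.20 = 157.9/39.20 = 4.029 mg/L.
Travel time t = 34.2·1000 / 0.43 = 79530 s = 22.09 h.
9.4%/h lost → k = −ln(1 − 0.094) = 0.09872 h⁻¹.
After decay, C = 4.029 × e^(−kt) = 4.029 × 0.1129 = 0.4550 mg/L.

0.455 mg/L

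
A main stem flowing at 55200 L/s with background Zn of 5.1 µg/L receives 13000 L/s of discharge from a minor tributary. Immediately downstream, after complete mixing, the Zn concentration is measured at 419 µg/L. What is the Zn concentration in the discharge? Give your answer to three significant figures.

2180 µg/L

Mass balance: 55200·5.100 + 13000·Cₑ = 68200·419.0
→ Cₑ = (68200·419.0 − 55200·5.100) / 13000 = 2176 µg/L.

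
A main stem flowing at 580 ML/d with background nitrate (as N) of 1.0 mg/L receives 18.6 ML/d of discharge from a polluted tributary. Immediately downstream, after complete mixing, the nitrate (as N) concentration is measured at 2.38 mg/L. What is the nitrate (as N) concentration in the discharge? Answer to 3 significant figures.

45.4 mg/L

Mass balance: 580.0·1.000 + 18.60·Cₑ = 598.6·2.380
→ Cₑ = (598.6·2.380 − 580.0·1.000) / 18.60 = 45.41 mg/L.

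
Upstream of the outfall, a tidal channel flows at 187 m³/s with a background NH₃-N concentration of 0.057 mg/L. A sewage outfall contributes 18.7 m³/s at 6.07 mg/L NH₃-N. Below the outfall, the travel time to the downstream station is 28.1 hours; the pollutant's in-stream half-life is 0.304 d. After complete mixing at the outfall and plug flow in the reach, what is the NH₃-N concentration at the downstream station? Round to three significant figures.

0.0418 mg/L

Flow-weighted average: C = (187.0·0.05700 + 18.70·6.070) / 205.7 = 124.2/205.7 = 0.6036 mg/L.
Half-life 0.304 d → k = ln 2 / 0.304 = 2.280 d⁻¹.
First-order decay: C = 0.6036·exp(−k·t) = 0.6036·0.06928 = 0.04182 mg/L.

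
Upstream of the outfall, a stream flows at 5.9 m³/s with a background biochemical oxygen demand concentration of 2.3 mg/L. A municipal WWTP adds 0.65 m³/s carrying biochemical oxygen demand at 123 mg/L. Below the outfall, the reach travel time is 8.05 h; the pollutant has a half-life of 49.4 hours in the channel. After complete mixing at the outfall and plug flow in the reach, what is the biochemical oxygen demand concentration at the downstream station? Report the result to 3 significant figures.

12.8 mg/L

Conservation of mass: C = (5.900·2.300 + 0.6500·123.0) / 6.550 = 93.52/6.550 = 14.28 mg/L.
Half-life 49.4 h → k = ln 2 / 49.4 = 0.01403 h⁻¹ = 0.3368 d⁻¹.
Applying C = C₀e^(−kt): 14.28 × 0.8932 = 12.75 mg/L.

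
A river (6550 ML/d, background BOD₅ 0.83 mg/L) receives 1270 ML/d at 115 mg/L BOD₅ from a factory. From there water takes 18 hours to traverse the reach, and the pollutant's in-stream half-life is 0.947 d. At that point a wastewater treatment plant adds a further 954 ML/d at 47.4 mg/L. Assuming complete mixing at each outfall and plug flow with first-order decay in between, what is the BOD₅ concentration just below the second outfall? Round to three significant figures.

Mixed concentration C = ΣQC/ΣQ = (6550·0.8300 + 1270·115.0) / 7820 = 151500/7820 = 19.37 mg/L; combined flow 7820 ML/d.
Half-life 0.947 d → k = ln 2 / 0.947 = 0.7319 d⁻¹.
Decay over the reach: 19.37·exp(−kt) = 19.37·0.5776 = 11.19 mg/L.
Second outfall: C = (7820·11.19 + 954.0·47.40)/8774 = 15.13 mg/L.

15.1 mg/L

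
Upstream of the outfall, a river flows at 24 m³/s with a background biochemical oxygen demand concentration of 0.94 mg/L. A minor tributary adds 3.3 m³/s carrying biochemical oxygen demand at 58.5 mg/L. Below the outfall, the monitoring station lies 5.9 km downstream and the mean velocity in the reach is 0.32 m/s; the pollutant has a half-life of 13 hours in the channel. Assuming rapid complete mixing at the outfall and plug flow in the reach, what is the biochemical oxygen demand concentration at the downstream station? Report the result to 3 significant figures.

Flow-weighted average: C = (24.00·0.9400 + 3.300·58.50) / 27.30 = 215.6/27.30 = 7.898 mg/L.
Travel time t = 5.9·1000 / 0.32 = 18440 s = 5.122 h.
Half-life 13 h → k = ln 2 / 13 = 0.05332 h⁻¹ = 1.280 d⁻¹.
Applying C = C₀e^(−kt): 7.898 × 0.7610 = 6.011 mg/L.

6.01 mg/L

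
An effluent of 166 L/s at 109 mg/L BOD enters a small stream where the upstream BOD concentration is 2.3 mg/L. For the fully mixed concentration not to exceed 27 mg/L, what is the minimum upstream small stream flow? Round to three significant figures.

Set C_mix = 27: (Q·2.300 + 166.0·109.0) / (Q + 166.0) = 27
→ Q = 166.0·(109.0 − 27)/(27 − 2.300) = 551.1 L/s.

551 L/s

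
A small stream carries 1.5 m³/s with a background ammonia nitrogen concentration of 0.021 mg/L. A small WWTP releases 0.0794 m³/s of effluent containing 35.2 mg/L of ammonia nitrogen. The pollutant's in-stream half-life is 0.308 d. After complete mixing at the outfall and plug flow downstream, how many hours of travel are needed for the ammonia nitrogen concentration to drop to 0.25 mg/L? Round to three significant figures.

Conservation of mass: C = (1.500·0.02100 + 0.07940·35.20) / 1.579 = 2.826/1.579 = 1.790 mg/L.
Half-life 0.308 d → k = ln 2 / 0.308 = 2.250 d⁻¹.
1.790·exp(−k·t) = 0.25 → t = ln(1.790/0.25)/k = 75560 s = 20.99 h.

21.0 h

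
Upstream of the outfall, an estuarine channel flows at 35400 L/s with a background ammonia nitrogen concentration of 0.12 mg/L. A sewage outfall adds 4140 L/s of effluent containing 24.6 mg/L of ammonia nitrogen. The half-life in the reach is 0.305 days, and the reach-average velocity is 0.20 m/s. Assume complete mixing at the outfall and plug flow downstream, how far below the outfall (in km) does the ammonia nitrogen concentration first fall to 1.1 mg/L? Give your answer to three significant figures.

6.78 km

Mixed concentration C = ΣQC/ΣQ = (35400·0.1200 + 4140·24.60) / 39540 = 106100/39540 = 2.683 mg/L.
Half-life 0.305 d → k = ln 2 / 0.305 = 2.273 d⁻¹.
Set 2.683·exp(−k·t) = 1.1 → t = ln(2.683/1.1)/k = 33900 s = 9.417 h.
Distance = v·t = 0.20·33900 = 6780 m = 6.780 km.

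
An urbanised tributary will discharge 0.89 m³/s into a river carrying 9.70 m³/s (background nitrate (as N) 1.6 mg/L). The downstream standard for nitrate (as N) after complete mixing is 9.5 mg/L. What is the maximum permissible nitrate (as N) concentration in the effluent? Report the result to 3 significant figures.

95.6 mg/L

At the limit, (Qr·Cr + Qe·Cₑ)/(Qr + Qe) = 9.5:
Cₑ = (10.59·9.5 − 9.700·1.600) / 0.8900 = 95.60 mg/L.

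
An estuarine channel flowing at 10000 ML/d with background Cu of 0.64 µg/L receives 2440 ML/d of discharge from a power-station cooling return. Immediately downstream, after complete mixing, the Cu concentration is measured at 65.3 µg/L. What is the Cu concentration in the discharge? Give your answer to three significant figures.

330 µg/L

Mass balance: 10000·0.6400 + 2440·Cₑ = 12440·65.30
→ Cₑ = (12440·65.30 − 10000·0.6400) / 2440 = 330.3 µg/L.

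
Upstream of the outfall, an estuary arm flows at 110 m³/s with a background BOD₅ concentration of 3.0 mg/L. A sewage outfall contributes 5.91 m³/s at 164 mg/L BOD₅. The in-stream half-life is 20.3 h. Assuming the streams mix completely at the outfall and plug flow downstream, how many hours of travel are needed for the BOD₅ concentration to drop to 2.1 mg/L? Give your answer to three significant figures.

Flow-weighted average: C = (110.0·3.000 + 5.910·164.0) / 115.9 = 1299/115.9 = 11.21 mg/L.
Half-life 20.3 h → k = ln 2 / 20.3 = 0.03415 h⁻¹ = 0.8195 d⁻¹.
11.21·exp(−k·t) = 2.1 → t = ln(11.21/2.1)/k = 176600 s = 49.05 h.

49.0 h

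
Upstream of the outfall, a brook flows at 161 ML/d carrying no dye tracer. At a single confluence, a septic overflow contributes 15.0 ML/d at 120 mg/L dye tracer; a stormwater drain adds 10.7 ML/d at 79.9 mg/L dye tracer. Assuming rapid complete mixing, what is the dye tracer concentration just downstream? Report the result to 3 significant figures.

14.2 mg/L

Flow-weighted average: C = (161.0·0 + 15.00·120.0 + 10.70·79.90) / 186.7 = 2655/186.7 = 14.22 mg/L.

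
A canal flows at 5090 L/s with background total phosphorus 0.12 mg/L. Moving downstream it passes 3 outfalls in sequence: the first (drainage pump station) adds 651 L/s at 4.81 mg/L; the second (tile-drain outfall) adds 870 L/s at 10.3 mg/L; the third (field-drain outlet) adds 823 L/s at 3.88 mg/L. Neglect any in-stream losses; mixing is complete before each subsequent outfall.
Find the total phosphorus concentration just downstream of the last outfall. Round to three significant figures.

2.14 mg/L

Below outfall 1: Q → 5741 L/s, C = (5090·0.1200 + 651.0·4.810)/5741 = 0.6518 mg/L.
Below outfall 2: Q → 6611 L/s, C = (5741·0.6518 + 870.0·10.30)/6611 = 1.922 mg/L.
Below outfall 3: Q → 7434 L/s, C = (6611·1.922 + 823.0·3.880)/7434 = 2.138 mg/L.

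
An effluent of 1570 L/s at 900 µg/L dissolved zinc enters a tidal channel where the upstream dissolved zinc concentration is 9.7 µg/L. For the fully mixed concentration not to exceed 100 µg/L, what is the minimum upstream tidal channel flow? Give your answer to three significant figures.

13900 L/s

Set C_mix = 100: (Q·9.700 + 1570·900.0) / (Q + 1570) = 100
→ Q = 1570·(900.0 − 100)/(100 − 9.700) = 13910 L/s.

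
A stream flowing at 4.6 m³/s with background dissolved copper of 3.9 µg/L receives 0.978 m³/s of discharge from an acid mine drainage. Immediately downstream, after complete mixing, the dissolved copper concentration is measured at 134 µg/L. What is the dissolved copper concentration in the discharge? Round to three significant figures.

746 µg/L

Mass balance: 4.600·3.900 + 0.9780·Cₑ = 5.578·134.0
→ Cₑ = (5.578·134.0 − 4.600·3.900) / 0.9780 = 745.9 µg/L.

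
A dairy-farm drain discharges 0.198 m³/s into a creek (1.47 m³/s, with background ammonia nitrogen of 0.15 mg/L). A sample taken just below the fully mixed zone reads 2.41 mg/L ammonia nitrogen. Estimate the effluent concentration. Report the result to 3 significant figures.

Mass balance: 1.470·0.1500 + 0.1980·Cₑ = 1.668·2.410
→ Cₑ = (1.668·2.410 − 1.470·0.1500) / 0.1980 = 19.19 mg/L.

19.2 mg/L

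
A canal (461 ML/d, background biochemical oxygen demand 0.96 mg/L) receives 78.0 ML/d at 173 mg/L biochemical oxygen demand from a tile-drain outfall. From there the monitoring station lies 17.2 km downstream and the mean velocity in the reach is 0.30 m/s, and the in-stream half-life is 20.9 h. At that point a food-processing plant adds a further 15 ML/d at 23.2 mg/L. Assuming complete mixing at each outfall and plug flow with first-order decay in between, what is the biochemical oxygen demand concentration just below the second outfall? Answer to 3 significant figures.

After mixing, C = (461.0·0.9600 + 78.00·173.0) / 539.0 = 13940/539.0 = 25.86 mg/L; combined flow 539.0 ML/d.
Travel time t = 17.2·1000 / 0.30 = 57330 s = 15.93 h.
Half-life 20.9 h → k = ln 2 / 20.9 = 0.03316 h⁻¹ = 0.7960 d⁻¹.
Decay over the reach: 25.86·exp(−kt) = 25.86·0.5897 = 15.25 mg/L.
Second outfall: C = (539.0·15.25 + 15.00·23.20)/554.0 = 15.46 mg/L.

15.5 mg/L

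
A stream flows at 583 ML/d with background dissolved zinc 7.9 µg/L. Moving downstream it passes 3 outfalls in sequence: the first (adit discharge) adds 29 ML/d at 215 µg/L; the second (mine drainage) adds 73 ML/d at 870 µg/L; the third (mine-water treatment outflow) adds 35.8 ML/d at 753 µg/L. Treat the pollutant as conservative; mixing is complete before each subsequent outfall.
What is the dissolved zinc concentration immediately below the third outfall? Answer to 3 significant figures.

After outfall 1: Q = 583.0 + 29.00 = 612.0 ML/d; C = (583.0·7.900 + 29.00·215.0)/612.0 = 17.71 µg/L.
After outfall 2: Q = 612.0 + 73.00 = 685.0 ML/d; C = (612.0·17.71 + 73.00·870.0)/685.0 = 108.5 µg/L.
After outfall 3: Q = 685.0 + 35.80 = 720.8 ML/d; C = (685.0·108.5 + 35.80·753.0)/720.8 = 140.5 µg/L.

141 µg/L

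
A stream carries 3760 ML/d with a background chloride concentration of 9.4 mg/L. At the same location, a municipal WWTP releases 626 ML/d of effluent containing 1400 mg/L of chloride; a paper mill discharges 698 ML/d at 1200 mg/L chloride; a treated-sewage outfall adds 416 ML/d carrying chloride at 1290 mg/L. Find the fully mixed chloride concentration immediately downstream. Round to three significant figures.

Flow-weighted average: C = (3760·9.400 + 626.0·1400 + 698.0·1200 + 416.0·1290) / 5500 = 2286000/5500 = 415.6 mg/L.

416 mg/L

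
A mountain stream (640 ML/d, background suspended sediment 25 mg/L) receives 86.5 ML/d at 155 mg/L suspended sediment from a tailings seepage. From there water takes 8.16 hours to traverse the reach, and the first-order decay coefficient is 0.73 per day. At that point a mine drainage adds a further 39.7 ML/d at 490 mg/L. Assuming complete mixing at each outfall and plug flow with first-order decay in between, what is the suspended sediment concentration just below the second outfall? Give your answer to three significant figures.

55.3 mg/L

Conservation of mass: C = (640.0·25.00 + 86.50·155.0) / 726.5 = 29410/726.5 = 40.48 mg/L; combined flow 726.5 ML/d.
Applying C = C₀e^(−kt): 40.48 × 0.7802 = 31.58 mg/L.
Second outfall: C = (726.5·31.58 + 39.70·490.0)/766.2 = 55.33 mg/L.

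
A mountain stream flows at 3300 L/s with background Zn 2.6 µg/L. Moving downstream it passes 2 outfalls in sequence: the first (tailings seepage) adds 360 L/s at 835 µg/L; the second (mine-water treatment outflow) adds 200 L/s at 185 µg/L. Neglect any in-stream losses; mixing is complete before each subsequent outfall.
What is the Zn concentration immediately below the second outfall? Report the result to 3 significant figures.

89.7 µg/L

Below outfall 1: Q → 3660 L/s, C = (3300·2.600 + 360.0·835.0)/3660 = 84.48 µg/L.
Below outfall 2: Q → 3860 L/s, C = (3660·84.48 + 200.0·185.0)/3860 = 89.68 µg/L.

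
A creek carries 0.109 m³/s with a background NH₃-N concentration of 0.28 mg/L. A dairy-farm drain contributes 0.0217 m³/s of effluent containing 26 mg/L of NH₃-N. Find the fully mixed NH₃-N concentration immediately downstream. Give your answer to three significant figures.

Conservation of mass: C = (0.1090·0.2800 + 0.02170·26.00) / 0.1307 = 0.5947/0.1307 = 4.550 mg/L.

4.55 mg/L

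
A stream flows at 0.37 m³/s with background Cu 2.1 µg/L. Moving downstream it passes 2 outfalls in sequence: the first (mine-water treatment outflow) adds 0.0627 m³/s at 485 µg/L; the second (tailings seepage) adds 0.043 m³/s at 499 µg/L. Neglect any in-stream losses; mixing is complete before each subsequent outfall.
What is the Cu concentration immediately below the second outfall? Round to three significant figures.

111 µg/L

Below outfall 1: Q → 0.4327 m³/s, C = (0.3700·2.100 + 0.06270·485.0)/0.4327 = 72.07 µg/L.
Below outfall 2: Q → 0.4757 m³/s, C = (0.4327·72.07 + 0.04300·499.0)/0.4757 = 110.7 µg/L.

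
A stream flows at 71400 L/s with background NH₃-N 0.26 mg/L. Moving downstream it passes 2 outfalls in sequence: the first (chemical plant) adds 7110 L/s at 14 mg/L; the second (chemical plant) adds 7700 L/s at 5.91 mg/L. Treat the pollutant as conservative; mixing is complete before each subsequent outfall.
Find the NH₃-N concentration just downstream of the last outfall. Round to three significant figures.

1.90 mg/L

Below outfall 1: Q → 78510 L/s, C = (71400·0.2600 + 7110·14.00)/78510 = 1.504 mg/L.
Below outfall 2: Q → 86210 L/s, C = (78510·1.504 + 7700·5.910)/86210 = 1.898 mg/L.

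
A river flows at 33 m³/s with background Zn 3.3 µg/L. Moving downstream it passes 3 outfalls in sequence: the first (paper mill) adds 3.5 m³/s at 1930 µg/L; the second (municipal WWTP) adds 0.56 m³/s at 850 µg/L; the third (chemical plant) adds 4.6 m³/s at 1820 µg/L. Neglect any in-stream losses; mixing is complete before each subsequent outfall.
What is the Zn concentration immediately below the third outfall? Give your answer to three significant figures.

377 µg/L

Outfall 1: combined Q = 36.50 m³/s; C = (33.00·3.300 + 3.500·1930)/36.50 = 188.1 µg/L.
Outfall 2: combined Q = 37.06 m³/s; C = (36.50·188.1 + 0.5600·850.0)/37.06 = 198.1 µg/L.
Outfall 3: combined Q = 41.66 m³/s; C = (37.06·198.1 + 4.600·1820)/41.66 = 377.1 µg/L.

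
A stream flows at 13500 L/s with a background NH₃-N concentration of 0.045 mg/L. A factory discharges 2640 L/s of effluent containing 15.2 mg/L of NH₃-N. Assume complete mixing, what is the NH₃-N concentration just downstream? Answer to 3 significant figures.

2.52 mg/L

Mixed concentration C = ΣQC/ΣQ = (13500·0.04500 + 2640·15.20) / 16140 = 40740/16140 = 2.524 mg/L.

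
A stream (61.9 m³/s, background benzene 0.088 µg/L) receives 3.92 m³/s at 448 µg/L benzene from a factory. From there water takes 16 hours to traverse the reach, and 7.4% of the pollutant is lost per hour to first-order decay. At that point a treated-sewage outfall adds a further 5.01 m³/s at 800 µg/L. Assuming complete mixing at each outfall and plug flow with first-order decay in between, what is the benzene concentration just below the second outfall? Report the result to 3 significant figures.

Flow-weighted average: C = (61.90·0.08800 + 3.920·448.0) / 65.82 = 1762/65.82 = 26.76 µg/L; combined flow 65.82 m³/s.
7.4%/h lost → k = −ln(1 − 0.074) = 0.07688 h⁻¹.
After decay, C = 26.76 × e^(−kt) = 26.76 × 0.2923 = 7.822 µg/L.
At the second outfall, C = (65.82·7.822 + 5.010·800.0) / (65.82 + 5.010) = 63.86 µg/L.

63.9 µg/L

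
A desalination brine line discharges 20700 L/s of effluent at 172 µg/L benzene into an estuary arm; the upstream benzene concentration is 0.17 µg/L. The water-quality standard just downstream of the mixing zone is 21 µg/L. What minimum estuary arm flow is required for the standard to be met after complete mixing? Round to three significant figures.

Set C_mix = 21: (Q·0.1700 + 20700·172.0) / (Q + 20700) = 21
→ Q = 20700·(172.0 − 21)/(21 − 0.1700) = 150100 L/s.

150000 L/s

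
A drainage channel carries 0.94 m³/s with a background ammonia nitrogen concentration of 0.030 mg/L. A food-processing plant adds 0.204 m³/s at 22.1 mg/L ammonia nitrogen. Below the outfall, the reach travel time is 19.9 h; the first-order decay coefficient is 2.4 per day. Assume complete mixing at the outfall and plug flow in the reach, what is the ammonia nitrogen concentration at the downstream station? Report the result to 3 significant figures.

0.542 mg/L

Mass balance: C = (0.9400·0.03000 + 0.2040·22.10) / 1.144 = 4.537/1.144 = 3.966 mg/L.
Applying C = C₀e^(−kt): 3.966 × 0.1367 = 0.5421 mg/L.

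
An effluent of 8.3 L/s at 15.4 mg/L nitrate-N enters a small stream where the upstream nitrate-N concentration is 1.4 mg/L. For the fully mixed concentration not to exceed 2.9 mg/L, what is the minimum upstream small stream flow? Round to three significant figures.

Set C_mix = 2.9: (Q·1.400 + 8.300·15.40) / (Q + 8.300) = 2.9
→ Q = 8.300·(15.40 − 2.9)/(2.9 − 1.400) = 69.17 L/s.

69.2 L/s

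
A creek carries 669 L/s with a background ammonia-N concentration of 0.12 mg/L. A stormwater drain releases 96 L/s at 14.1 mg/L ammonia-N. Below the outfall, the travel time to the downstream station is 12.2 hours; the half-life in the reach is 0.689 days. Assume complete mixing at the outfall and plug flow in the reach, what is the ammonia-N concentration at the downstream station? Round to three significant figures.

Conservation of mass: C = (669.0·0.1200 + 96.00·14.10) / 765.0 = 1434/765.0 = 1.874 mg/L.
Half-life 0.689 d → k = ln 2 / 0.689 = 1.006 d⁻¹.
Decay over the reach: 1.874·exp(−kt) = 1.874·0.5997 = 1.124 mg/L.

1.12 mg/L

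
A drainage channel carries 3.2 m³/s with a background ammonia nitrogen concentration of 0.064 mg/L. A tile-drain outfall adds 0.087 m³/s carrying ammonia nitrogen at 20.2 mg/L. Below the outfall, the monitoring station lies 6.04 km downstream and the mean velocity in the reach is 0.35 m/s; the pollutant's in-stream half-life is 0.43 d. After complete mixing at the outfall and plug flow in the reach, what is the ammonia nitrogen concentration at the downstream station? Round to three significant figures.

Flow-weighted average: C = (3.200·0.06400 + 0.08700·20.20) / 3.287 = 1.962/3.287 = 0.5970 mg/L.
Travel time t = 6.04·1000 / 0.35 = 17260 s = 4.794 h.
Half-life 0.43 d → k = ln 2 / 0.43 = 1.612 d⁻¹.
After decay, C = 0.5970 × e^(−kt) = 0.5970 × 0.7247 = 0.4326 mg/L.

0.433 mg/L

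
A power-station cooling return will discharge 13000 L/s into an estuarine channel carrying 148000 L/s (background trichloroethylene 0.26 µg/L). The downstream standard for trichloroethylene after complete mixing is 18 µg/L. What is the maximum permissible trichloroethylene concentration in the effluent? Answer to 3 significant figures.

220 µg/L

At the limit, (Qr·Cr + Qe·Cₑ)/(Qr + Qe) = 18:
Cₑ = (161000·18 − 148000·0.2600) / 13000 = 220.0 µg/L.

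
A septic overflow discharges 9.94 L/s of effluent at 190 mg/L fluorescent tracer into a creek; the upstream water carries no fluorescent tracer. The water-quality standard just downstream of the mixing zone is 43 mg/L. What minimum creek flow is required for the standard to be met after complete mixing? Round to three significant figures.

34.0 L/s

Set C_mix = 43: (Q·0 + 9.940·190.0) / (Q + 9.940) = 43
→ Q = 9.940·(190.0 − 43)/(43 − 0) = 33.98 L/s.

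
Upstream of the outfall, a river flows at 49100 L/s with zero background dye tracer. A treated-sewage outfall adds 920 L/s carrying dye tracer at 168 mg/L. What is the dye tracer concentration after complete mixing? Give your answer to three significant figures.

Flow-weighted average: C = (49100·0 + 920.0·168.0) / 50020 = 154600/50020 = 3.090 mg/L.

3.09 mg/L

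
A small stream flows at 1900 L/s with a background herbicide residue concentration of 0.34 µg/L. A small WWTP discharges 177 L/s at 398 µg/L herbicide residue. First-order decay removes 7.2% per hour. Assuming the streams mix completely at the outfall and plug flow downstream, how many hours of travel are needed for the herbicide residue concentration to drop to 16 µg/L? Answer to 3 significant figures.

After mixing, C = (1900·0.3400 + 177.0·398.0) / 2077 = 71090/2077 = 34.23 µg/L.
7.2%/h lost → k = −ln(1 − 0.072) = 0.07472 h⁻¹.
34.23·exp(−k·t) = 16 → t = ln(34.23/16)/k = 36640 s = 10.18 h.

10.2 h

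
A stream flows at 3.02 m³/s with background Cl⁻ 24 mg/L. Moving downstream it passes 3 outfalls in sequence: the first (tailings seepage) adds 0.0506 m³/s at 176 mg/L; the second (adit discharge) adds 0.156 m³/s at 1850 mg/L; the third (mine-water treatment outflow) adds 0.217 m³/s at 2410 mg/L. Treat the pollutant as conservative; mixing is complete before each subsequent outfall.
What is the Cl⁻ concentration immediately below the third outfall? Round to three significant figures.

Outfall 1: combined Q = 3.071 m³/s; C = (3.020·24.00 + 0.05060·176.0)/3.071 = 26.50 mg/L.
Outfall 2: combined Q = 3.227 m³/s; C = (3.071·26.50 + 0.1560·1850)/3.227 = 114.7 mg/L.
Outfall 3: combined Q = 3.444 m³/s; C = (3.227·114.7 + 0.2170·2410)/3.444 = 259.3 mg/L.

259 mg/L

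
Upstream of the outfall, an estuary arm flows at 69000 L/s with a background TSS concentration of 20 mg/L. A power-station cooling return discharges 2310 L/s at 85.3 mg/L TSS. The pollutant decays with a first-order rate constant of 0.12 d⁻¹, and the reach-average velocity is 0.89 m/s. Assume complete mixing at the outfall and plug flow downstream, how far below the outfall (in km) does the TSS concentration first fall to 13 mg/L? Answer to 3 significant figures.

Flow-weighted average: C = (69000·20.00 + 2310·85.30) / 71310 = 1577000/71310 = 22.12 mg/L.
Set 22.12·exp(−k·t) = 13 → t = ln(22.12/13)/k = 382600 s = 106.3 h.
Distance = v·t = 0.89·382600 = 340500 m = 340.5 km.

340 km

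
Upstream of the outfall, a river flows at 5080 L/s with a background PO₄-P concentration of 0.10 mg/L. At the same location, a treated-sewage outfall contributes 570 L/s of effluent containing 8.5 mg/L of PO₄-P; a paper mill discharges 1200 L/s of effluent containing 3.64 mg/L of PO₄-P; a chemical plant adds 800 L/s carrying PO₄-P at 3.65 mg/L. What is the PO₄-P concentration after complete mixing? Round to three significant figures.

1.65 mg/L

After mixing, C = (5080·0.1000 + 570.0·8.500 + 1200·3.640 + 800.0·3.650) / 7650 = 12640/7650 = 1.652 mg/L.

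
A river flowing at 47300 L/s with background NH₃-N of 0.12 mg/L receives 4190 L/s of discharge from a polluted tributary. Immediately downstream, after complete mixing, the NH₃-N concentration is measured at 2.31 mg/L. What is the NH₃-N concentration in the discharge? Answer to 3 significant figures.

27.0 mg/L

Mass balance: 47300·0.1200 + 4190·Cₑ = 51490·2.310
→ Cₑ = (51490·2.310 − 47300·0.1200) / 4190 = 27.03 mg/L.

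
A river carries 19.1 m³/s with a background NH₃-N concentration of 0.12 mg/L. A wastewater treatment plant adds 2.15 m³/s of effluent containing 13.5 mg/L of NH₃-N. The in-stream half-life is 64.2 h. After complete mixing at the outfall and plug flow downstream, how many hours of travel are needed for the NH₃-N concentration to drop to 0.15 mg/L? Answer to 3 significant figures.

Mixed concentration C = ΣQC/ΣQ = (19.10·0.1200 + 2.150·13.50) / 21.25 = 31.32/21.25 = 1.474 mg/L.
Half-life 64.2 h → k = ln 2 / 64.2 = 0.01080 h⁻¹ = 0.2591 d⁻¹.
1.474·exp(−k·t) = 0.15 → t = ln(1.474/0.15)/k = 761900 s = 211.6 h.

212 h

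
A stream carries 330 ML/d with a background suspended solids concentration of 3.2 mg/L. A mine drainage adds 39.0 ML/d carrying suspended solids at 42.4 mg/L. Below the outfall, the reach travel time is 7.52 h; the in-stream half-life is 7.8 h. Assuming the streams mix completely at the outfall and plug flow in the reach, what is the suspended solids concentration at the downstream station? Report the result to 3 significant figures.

3.76 mg/L

Flow-weighted average: C = (330.0·3.200 + 39.00·42.40) / 369.0 = 2710/369.0 = 7.343 mg/L.
Half-life 7.8 h → k = ln 2 / 7.8 = 0.08887 h⁻¹ = 2.133 d⁻¹.
Applying C = C₀e^(−kt): 7.343 × 0.5126 = 3.764 mg/L.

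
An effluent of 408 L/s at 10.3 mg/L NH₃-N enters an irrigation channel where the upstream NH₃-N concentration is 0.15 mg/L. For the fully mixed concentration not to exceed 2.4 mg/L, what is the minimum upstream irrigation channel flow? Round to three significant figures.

Set C_mix = 2.4: (Q·0.1500 + 408.0·10.30) / (Q + 408.0) = 2.4
→ Q = 408.0·(10.30 − 2.4)/(2.4 − 0.1500) = 1433 L/s.

1430 L/s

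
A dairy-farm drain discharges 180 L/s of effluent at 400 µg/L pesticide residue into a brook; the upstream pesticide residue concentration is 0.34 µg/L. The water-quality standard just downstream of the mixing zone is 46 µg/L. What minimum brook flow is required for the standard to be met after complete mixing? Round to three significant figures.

Set C_mix = 46: (Q·0.3400 + 180.0·400.0) / (Q + 180.0) = 46
→ Q = 180.0·(400.0 − 46)/(46 − 0.3400) = 1396 L/s.

1400 L/s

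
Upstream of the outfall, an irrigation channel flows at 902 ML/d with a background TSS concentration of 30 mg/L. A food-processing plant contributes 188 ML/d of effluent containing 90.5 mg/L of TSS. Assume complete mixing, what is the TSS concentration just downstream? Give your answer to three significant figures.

Mass balance: C = (902.0·30.00 + 188.0·90.50) / 1090 = 44070/1090 = 40.43 mg/L.

40.4 mg/L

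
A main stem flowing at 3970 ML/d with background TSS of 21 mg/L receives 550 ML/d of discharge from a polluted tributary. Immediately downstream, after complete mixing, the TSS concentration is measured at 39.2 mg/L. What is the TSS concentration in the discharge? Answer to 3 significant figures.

171 mg/L

Mass balance: 3970·21.00 + 550.0·Cₑ = 4520·39.20
→ Cₑ = (4520·39.20 − 3970·21.00) / 550.0 = 170.6 mg/L.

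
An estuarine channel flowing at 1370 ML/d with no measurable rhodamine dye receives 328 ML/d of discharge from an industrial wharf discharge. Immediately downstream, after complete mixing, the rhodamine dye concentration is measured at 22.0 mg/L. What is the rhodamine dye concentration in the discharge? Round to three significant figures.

Mass balance: 1370·0 + 328.0·Cₑ = 1698·22.00
→ Cₑ = (1698·22.00 − 1370·0) / 328.0 = 113.9 mg/L.

114 mg/L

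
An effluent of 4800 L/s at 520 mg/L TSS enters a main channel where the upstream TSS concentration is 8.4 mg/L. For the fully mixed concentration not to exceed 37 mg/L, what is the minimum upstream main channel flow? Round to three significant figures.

81100 L/s

Set C_mix = 37: (Q·8.400 + 4800·520.0) / (Q + 4800) = 37
→ Q = 4800·(520.0 − 37)/(37 − 8.400) = 81060 L/s.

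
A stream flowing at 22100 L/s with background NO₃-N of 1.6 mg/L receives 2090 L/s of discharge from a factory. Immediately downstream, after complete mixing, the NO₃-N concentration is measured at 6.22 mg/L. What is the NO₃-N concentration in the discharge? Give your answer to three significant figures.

Mass balance: 22100·1.600 + 2090·Cₑ = 24190·6.220
→ Cₑ = (24190·6.220 − 22100·1.600) / 2090 = 55.07 mg/L.

55.1 mg/L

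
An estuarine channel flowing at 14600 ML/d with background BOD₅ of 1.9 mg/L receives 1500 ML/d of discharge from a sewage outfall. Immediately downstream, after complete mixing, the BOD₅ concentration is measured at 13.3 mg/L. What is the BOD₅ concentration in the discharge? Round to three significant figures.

Mass balance: 14600·1.900 + 1500·Cₑ = 16100·13.30
→ Cₑ = (16100·13.30 − 14600·1.900) / 1500 = 124.3 mg/L.

124 mg/L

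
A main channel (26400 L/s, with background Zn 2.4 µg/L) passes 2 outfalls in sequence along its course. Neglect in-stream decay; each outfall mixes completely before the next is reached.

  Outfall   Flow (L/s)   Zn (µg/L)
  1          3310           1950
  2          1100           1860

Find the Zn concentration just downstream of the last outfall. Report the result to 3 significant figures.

278 µg/L

Outfall 1: combined Q = 29710 L/s; C = (26400·2.400 + 3310·1950)/29710 = 219.4 µg/L.
Outfall 2: combined Q = 30810 L/s; C = (29710·219.4 + 1100·1860)/30810 = 278.0 µg/L.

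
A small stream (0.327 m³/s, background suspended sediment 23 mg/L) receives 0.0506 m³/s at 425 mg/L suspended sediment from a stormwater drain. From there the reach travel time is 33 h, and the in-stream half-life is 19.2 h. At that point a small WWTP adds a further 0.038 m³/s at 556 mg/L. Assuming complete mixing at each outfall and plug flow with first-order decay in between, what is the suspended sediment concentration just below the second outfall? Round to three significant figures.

Flow-weighted average: C = (0.3270·23.00 + 0.05060·425.0) / 0.3776 = 29.03/0.3776 = 76.87 mg/L; combined flow 0.3776 m³/s.
Half-life 19.2 h → k = ln 2 / 19.2 = 0.03610 h⁻¹ = 0.8664 d⁻¹.
Decay over the reach: 76.87·exp(−kt) = 76.87·0.3038 = 23.35 mg/L.
At the second outfall, C = (0.3776·23.35 + 0.03800·556.0) / (0.3776 + 0.03800) = 72.06 mg/L.

72.1 mg/L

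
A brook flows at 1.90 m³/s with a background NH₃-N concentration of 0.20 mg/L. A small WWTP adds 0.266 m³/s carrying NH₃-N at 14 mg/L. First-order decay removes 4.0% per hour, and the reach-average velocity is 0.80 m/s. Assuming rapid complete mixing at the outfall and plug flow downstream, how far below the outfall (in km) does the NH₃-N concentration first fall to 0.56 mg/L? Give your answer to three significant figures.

86.0 km

Flow-weighted average: C = (1.900·0.2000 + 0.2660·14.00) / 2.166 = 4.104/2.166 = 1.895 mg/L.
4.0%/h lost → k = −ln(1 − 0.04) = 0.04082 h⁻¹.
Set 1.895·exp(−k·t) = 0.56 → t = ln(1.895/0.56)/k = 107500 s = 29.86 h.
Distance = v·t = 0.80·107500 = 85990 m = 85.99 km.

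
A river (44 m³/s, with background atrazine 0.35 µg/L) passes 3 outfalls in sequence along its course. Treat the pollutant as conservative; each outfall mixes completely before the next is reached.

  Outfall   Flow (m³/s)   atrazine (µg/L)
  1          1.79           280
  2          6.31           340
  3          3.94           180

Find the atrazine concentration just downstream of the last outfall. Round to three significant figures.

After outfall 1: Q = 44.00 + 1.790 = 45.79 m³/s; C = (44.00·0.3500 + 1.790·280.0)/45.79 = 11.28 µg/L.
After outfall 2: Q = 45.79 + 6.310 = 52.10 m³/s; C = (45.79·11.28 + 6.310·340.0)/52.10 = 51.09 µg/L.
After outfall 3: Q = 52.10 + 3.940 = 56.04 m³/s; C = (52.10·51.09 + 3.940·180.0)/56.04 = 60.16 µg/L.

60.2 µg/L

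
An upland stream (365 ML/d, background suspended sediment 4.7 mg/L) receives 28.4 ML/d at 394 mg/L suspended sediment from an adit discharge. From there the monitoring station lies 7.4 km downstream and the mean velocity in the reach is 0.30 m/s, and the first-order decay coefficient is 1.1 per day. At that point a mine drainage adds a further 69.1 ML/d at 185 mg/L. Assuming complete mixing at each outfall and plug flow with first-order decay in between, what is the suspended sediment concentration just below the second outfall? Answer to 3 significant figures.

Mixed concentration C = ΣQC/ΣQ = (365.0·4.700 + 28.40·394.0) / 393.4 = 12910/393.4 = 32.80 mg/L; combined flow 393.4 ML/d.
Travel time t = 7.4·1000 / 0.30 = 24670 s = 6.852 h.
First-order decay: C = 32.80·exp(−k·t) = 32.80·0.7305 = 23.96 mg/L.
At the second outfall, C = (393.4·23.96 + 69.10·185.0) / (393.4 + 69.10) = 48.02 mg/L.

48.0 mg/L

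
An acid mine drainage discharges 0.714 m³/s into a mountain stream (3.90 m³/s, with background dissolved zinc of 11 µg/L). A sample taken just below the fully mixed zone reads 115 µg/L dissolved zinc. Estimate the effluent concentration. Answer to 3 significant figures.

Mass balance: 3.900·11.00 + 0.7140·Cₑ = 4.614·115.0
→ Cₑ = (4.614·115.0 − 3.900·11.00) / 0.7140 = 683.1 µg/L.

683 µg/L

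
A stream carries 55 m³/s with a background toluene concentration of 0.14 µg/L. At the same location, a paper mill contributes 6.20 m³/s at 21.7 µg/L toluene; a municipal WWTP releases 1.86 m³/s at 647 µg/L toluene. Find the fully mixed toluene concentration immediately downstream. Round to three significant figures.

21.3 µg/L

Mixed concentration C = ΣQC/ΣQ = (55.00·0.1400 + 6.200·21.70 + 1.860·647.0) / 63.06 = 1346/63.06 = 21.34 µg/L.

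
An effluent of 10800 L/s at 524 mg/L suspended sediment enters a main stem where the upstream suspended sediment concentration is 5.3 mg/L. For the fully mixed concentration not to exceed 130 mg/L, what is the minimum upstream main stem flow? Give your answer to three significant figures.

Set C_mix = 130: (Q·5.300 + 10800·524.0) / (Q + 10800) = 130
→ Q = 10800·(524.0 − 130)/(130 − 5.300) = 34120 L/s.

34100 L/s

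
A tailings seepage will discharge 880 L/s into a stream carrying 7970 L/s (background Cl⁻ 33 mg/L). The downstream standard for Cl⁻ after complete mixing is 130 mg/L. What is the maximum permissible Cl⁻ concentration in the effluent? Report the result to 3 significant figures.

At the limit, (Qr·Cr + Qe·Cₑ)/(Qr + Qe) = 130:
Cₑ = (8850·130 − 7970·33.00) / 880.0 = 1009 mg/L.

1010 mg/L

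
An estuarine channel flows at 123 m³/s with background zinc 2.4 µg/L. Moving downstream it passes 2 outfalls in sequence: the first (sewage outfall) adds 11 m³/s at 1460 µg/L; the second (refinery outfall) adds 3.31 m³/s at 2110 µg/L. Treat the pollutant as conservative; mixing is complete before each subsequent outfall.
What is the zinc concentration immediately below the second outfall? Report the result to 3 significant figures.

After outfall 1: Q = 123.0 + 11.00 = 134.0 m³/s; C = (123.0·2.400 + 11.00·1460)/134.0 = 122.1 µg/L.
After outfall 2: Q = 134.0 + 3.310 = 137.3 m³/s; C = (134.0·122.1 + 3.310·2110)/137.3 = 170.0 µg/L.

170 µg/L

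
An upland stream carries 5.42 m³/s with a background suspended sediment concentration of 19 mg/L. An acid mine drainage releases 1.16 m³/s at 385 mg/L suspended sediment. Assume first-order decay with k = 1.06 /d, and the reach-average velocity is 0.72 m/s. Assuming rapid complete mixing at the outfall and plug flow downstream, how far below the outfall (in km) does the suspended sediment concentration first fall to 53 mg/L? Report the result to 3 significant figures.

Mass balance: C = (5.420·19.00 + 1.160·385.0) / 6.580 = 549.6/6.580 = 83.52 mg/L.
Set 83.52·exp(−k·t) = 53 → t = ln(83.52/53)/k = 37070 s = 10.30 h.
Distance = v·t = 0.72·37070 = 26690 m = 26.69 km.

26.7 km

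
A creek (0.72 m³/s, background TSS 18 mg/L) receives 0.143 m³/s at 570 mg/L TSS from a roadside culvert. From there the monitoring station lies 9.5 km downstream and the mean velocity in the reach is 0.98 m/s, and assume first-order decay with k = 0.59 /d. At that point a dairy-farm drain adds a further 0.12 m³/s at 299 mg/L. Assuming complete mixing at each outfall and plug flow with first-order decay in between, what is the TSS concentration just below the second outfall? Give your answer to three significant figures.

Mass balance: C = (0.7200·18.00 + 0.1430·570.0) / 0.8630 = 94.47/0.8630 = 109.5 mg/L; combined flow 0.8630 m³/s.
Travel time t = 9.5·1000 / 0.98 = 9694 s = 2.693 h.
After decay, C = 109.5 × e^(−kt) = 109.5 × 0.9359 = 102.5 mg/L.
Second outfall: C = (0.8630·102.5 + 0.1200·299.0)/0.9830 = 126.4 mg/L.

126 mg/L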